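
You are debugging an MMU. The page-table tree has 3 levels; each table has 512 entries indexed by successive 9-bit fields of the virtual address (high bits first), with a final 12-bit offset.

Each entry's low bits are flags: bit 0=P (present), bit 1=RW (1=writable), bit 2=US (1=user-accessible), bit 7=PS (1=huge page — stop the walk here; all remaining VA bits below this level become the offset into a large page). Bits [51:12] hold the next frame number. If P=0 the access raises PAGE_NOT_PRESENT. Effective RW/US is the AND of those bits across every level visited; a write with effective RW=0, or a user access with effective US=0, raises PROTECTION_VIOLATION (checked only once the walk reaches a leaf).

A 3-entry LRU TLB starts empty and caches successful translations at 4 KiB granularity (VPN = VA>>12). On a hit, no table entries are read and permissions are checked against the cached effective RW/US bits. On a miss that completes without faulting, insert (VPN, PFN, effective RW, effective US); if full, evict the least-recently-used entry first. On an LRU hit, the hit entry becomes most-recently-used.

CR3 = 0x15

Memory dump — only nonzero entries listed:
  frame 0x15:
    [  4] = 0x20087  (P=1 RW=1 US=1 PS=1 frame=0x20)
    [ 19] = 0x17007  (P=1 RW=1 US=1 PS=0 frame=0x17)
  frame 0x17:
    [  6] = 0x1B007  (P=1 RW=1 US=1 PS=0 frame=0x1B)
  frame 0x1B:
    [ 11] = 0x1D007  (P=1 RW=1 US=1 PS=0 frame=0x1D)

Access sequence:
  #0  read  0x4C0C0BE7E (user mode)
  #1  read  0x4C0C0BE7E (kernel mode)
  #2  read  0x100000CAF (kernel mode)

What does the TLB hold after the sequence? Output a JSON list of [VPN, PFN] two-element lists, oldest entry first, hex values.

Trace:
#0 VA=0x4C0C0BE7E (r,user):
  [0] read 0x15 idx=19: raw=0x17007 flags P=1 W=1 U=1 S=0
  [1] read 0x17 idx=6: raw=0x1B007 flags P=1 W=1 U=1 S=0
  [2] read 0x1B idx=11: raw=0x1D007 flags P=1 W=1 U=1 S=0
  ⇒ phys 0x1DE7E  [3 reads]
#1 VA=0x4C0C0BE7E (r,kernel):
  TLB hit vpn=0x4C0C0B → PA=0x1DE7E
#2 VA=0x100000CAF (r,kernel):
  [0] read 0x15 idx=4: raw=0x20087 flags P=1 W=1 U=1 S=1
  ⇒ phys 0x20CAF (huge @L0)  [1 reads]

TLB: [["0x4C0C0B", "0x1D"], ["0x100000", "0x20"]]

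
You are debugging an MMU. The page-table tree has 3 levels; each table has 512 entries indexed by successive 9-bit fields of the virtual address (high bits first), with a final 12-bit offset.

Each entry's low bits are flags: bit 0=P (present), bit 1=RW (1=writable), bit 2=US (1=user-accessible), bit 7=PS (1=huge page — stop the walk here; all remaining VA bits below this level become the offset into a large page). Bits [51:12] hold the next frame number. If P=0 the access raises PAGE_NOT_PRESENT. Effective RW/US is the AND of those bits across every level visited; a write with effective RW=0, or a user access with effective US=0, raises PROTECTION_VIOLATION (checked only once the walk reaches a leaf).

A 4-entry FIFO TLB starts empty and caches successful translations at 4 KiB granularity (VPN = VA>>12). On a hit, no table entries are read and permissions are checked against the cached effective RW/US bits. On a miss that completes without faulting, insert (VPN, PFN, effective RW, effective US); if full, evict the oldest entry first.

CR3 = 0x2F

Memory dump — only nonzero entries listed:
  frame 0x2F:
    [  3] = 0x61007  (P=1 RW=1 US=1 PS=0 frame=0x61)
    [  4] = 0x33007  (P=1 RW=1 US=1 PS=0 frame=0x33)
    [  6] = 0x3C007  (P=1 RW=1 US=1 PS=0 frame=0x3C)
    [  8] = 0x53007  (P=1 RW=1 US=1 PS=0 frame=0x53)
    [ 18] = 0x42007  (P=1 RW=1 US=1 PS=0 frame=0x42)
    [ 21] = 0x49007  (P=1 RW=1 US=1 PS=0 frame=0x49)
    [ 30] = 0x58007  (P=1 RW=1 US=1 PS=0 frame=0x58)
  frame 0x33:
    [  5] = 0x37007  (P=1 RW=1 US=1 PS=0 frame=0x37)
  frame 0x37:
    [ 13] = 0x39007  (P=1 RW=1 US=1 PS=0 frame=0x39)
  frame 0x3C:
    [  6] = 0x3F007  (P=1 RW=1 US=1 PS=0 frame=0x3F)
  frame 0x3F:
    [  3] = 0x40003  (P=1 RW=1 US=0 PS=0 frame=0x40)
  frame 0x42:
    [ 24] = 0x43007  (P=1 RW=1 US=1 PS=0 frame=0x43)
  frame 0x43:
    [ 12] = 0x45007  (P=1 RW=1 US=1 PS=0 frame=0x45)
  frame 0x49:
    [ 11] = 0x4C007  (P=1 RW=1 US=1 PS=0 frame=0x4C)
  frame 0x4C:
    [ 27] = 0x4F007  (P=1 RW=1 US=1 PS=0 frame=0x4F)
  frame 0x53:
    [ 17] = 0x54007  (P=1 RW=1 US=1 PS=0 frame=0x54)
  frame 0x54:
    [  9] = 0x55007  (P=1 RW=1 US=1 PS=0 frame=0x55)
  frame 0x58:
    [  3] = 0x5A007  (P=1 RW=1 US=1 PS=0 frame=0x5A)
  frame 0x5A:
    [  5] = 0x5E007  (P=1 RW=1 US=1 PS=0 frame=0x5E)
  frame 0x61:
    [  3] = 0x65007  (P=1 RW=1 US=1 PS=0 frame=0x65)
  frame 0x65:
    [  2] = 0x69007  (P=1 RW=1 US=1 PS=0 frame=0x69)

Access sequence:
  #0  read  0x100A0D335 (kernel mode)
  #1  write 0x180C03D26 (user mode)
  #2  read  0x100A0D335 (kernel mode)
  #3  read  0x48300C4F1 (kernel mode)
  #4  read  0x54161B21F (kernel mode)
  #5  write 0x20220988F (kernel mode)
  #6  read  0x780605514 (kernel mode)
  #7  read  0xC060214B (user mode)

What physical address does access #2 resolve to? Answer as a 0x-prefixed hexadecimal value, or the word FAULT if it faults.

Trace:
#0 VA=0x100A0D335 (r,kernel):
  lvl0: tbl 0x2F, slot 4 ⇒ 0x33007 (P1/RW1/US1/PS0)
  lvl1: tbl 0x33, slot 5 ⇒ 0x37007 (P1/RW1/US1/PS0)
  lvl2: tbl 0x37, slot 13 ⇒ 0x39007 (P1/RW1/US1/PS0)
  ⇒ phys 0x39335  [3 reads]
#1 VA=0x180C03D26 (w,user):
  lvl0: tbl 0x2F, slot 6 ⇒ 0x3C007 (P1/RW1/US1/PS0)
  lvl1: tbl 0x3C, slot 6 ⇒ 0x3F007 (P1/RW1/US1/PS0)
  lvl2: tbl 0x3F, slot 3 ⇒ 0x40003 (P1/RW1/US0/PS0)
  ✗ PROTECTION_VIOLATION  [3 reads]
#2 VA=0x100A0D335 (r,kernel):
  TLB hit vpn=0x100A0D → PA=0x39335
#3 VA=0x48300C4F1 (r,kernel):
  lvl0: tbl 0x2F, slot 18 ⇒ 0x42007 (P1/RW1/US1/PS0)
  lvl1: tbl 0x42, slot 24 ⇒ 0x43007 (P1/RW1/US1/PS0)
  lvl2: tbl 0x43, slot 12 ⇒ 0x45007 (P1/RW1/US1/PS0)
  ⇒ phys 0x454F1  [3 reads]
#4 VA=0x54161B21F (r,kernel):
  lvl0: tbl 0x2F, slot 21 ⇒ 0x49007 (P1/RW1/US1/PS0)
  lvl1: tbl 0x49, slot 11 ⇒ 0x4C007 (P1/RW1/US1/PS0)
  lvl2: tbl 0x4C, slot 27 ⇒ 0x4F007 (P1/RW1/US1/PS0)
  ⇒ phys 0x4F21F  [3 reads]
#5 VA=0x20220988F (w,kernel):
  lvl0: tbl 0x2F, slot 8 ⇒ 0x53007 (P1/RW1/US1/PS0)
  lvl1: tbl 0x53, slot 17 ⇒ 0x54007 (P1/RW1/US1/PS0)
  lvl2: tbl 0x54, slot 9 ⇒ 0x55007 (P1/RW1/US1/PS0)
  ⇒ phys 0x5588F  [3 reads]
#6 VA=0x780605514 (r,kernel):
  lvl0: tbl 0x2F, slot 30 ⇒ 0x58007 (P1/RW1/US1/PS0)
  lvl1: tbl 0x58, slot 3 ⇒ 0x5A007 (P1/RW1/US1/PS0)
  lvl2: tbl 0x5A, slot 5 ⇒ 0x5E007 (P1/RW1/US1/PS0)
  ⇒ phys 0x5E514  [3 reads]
#7 VA=0xC060214B (r,user):
  lvl0: tbl 0x2F, slot 3 ⇒ 0x61007 (P1/RW1/US1/PS0)
  lvl1: tbl 0x61, slot 3 ⇒ 0x65007 (P1/RW1/US1/PS0)
  lvl2: tbl 0x65, slot 2 ⇒ 0x69007 (P1/RW1/US1/PS0)
  ⇒ phys 0x6914B  [3 reads]

Access #2 PA: 0x39335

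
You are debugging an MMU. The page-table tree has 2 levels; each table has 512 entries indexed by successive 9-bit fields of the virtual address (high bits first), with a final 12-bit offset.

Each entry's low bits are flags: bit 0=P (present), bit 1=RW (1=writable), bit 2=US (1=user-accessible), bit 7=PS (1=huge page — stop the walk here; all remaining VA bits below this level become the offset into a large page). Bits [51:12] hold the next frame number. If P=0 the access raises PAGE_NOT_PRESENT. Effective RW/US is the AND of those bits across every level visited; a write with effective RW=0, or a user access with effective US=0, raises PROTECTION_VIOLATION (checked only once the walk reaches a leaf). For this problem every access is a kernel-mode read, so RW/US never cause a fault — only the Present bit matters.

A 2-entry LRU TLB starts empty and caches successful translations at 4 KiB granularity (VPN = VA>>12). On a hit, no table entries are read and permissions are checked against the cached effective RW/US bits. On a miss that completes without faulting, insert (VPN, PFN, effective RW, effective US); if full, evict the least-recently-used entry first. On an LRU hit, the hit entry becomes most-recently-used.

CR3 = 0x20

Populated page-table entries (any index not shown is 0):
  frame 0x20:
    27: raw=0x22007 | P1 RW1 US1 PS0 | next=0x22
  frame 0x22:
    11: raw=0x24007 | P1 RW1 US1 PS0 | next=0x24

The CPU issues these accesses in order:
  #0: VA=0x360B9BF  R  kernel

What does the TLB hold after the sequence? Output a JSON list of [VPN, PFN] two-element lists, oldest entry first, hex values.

Trace:
#0 VA=0x360B9BF (r,kernel):
  L0 @0x20[27] → 0x22007  P=1,RW=1,US=1,PS=0
  L1 @0x22[11] → 0x24007  P=1,RW=1,US=1,PS=0
  ✓ 0x249BF  — 2 lookups

TLB: [["0x360B", "0x24"]]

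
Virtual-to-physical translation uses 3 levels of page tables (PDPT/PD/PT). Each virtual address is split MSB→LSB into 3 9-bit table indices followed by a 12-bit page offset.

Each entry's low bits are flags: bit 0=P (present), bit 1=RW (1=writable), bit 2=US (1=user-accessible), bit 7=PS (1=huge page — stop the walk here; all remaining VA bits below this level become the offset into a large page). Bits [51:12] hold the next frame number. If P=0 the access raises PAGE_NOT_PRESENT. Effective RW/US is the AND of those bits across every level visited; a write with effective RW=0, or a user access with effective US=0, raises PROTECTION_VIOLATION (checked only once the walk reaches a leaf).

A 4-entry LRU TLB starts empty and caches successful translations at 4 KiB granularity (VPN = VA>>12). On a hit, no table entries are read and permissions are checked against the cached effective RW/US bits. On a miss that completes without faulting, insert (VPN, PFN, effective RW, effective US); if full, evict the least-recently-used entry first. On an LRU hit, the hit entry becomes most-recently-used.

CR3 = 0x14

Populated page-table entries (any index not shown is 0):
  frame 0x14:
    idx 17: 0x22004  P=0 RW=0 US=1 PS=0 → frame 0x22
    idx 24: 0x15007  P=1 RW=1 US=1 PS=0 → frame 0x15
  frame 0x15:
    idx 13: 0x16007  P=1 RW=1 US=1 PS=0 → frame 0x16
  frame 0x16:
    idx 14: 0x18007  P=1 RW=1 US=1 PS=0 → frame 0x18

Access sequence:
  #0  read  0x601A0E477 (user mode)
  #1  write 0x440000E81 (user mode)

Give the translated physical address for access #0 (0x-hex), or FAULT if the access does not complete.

Trace:
#0 VA=0x601A0E477 (r,user):
  [0] read 0x14 idx=24: raw=0x15007 flags P=1 W=1 U=1 S=0
  [1] read 0x15 idx=13: raw=0x16007 flags P=1 W=1 U=1 S=0
  [2] read 0x16 idx=14: raw=0x18007 flags P=1 W=1 U=1 S=0
  ⇒ phys 0x18477  [3 reads]
#1 VA=0x440000E81 (w,user):
  [0] read 0x14 idx=17: raw=0x22004 flags P=0 W=0 U=1 S=0
  ⇒ fault: PAGE_NOT_PRESENT  — 1 lookups

Access #0 PA: 0x18477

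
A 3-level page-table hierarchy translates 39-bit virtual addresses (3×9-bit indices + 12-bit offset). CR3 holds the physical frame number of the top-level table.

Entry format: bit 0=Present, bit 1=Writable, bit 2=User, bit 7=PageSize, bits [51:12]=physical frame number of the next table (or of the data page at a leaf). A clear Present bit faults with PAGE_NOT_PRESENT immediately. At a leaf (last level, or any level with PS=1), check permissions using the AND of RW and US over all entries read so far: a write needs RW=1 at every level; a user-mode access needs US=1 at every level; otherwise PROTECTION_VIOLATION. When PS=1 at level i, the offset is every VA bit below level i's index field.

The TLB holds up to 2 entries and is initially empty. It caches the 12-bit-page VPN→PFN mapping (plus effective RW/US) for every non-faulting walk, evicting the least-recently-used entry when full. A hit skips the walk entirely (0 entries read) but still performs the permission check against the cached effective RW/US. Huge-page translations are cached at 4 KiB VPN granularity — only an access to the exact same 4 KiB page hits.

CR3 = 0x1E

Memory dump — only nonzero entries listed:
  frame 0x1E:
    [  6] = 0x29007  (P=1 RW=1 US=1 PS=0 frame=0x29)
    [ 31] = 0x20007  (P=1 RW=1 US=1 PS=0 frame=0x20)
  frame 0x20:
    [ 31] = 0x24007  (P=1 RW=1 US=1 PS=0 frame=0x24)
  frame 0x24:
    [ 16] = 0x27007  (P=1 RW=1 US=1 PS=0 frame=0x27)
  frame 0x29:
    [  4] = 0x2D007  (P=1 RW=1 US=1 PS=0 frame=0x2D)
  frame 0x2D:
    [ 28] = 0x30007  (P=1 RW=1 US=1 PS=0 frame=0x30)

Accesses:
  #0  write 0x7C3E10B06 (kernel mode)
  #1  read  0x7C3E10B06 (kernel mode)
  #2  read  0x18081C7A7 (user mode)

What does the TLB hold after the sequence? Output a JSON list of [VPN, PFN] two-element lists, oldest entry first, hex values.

Walk each access:
#0 VA=0x7C3E10B06 (w,kernel):
  lvl0: tbl 0x1E, slot 31 ⇒ 0x20007 (P1/RW1/US1/PS0)
  lvl1: tbl 0x20, slot 31 ⇒ 0x24007 (P1/RW1/US1/PS0)
  lvl2: tbl 0x24, slot 16 ⇒ 0x27007 (P1/RW1/US1/PS0)
  ✓ 0x27B06  — 3 lookups
#1 VA=0x7C3E10B06 (r,kernel):
  TLB hit vpn=0x7C3E10 → PA=0x27B06
#2 VA=0x18081C7A7 (r,user):
  lvl0: tbl 0x1E, slot 6 ⇒ 0x29007 (P1/RW1/US1/PS0)
  lvl1: tbl 0x29, slot 4 ⇒ 0x2D007 (P1/RW1/US1/PS0)
  lvl2: tbl 0x2D, slot 28 ⇒ 0x30007 (P1/RW1/US1/PS0)
  ✓ 0x307A7  — 3 lookups

TLB: [["0x7C3E10", "0x27"], ["0x18081C", "0x30"]]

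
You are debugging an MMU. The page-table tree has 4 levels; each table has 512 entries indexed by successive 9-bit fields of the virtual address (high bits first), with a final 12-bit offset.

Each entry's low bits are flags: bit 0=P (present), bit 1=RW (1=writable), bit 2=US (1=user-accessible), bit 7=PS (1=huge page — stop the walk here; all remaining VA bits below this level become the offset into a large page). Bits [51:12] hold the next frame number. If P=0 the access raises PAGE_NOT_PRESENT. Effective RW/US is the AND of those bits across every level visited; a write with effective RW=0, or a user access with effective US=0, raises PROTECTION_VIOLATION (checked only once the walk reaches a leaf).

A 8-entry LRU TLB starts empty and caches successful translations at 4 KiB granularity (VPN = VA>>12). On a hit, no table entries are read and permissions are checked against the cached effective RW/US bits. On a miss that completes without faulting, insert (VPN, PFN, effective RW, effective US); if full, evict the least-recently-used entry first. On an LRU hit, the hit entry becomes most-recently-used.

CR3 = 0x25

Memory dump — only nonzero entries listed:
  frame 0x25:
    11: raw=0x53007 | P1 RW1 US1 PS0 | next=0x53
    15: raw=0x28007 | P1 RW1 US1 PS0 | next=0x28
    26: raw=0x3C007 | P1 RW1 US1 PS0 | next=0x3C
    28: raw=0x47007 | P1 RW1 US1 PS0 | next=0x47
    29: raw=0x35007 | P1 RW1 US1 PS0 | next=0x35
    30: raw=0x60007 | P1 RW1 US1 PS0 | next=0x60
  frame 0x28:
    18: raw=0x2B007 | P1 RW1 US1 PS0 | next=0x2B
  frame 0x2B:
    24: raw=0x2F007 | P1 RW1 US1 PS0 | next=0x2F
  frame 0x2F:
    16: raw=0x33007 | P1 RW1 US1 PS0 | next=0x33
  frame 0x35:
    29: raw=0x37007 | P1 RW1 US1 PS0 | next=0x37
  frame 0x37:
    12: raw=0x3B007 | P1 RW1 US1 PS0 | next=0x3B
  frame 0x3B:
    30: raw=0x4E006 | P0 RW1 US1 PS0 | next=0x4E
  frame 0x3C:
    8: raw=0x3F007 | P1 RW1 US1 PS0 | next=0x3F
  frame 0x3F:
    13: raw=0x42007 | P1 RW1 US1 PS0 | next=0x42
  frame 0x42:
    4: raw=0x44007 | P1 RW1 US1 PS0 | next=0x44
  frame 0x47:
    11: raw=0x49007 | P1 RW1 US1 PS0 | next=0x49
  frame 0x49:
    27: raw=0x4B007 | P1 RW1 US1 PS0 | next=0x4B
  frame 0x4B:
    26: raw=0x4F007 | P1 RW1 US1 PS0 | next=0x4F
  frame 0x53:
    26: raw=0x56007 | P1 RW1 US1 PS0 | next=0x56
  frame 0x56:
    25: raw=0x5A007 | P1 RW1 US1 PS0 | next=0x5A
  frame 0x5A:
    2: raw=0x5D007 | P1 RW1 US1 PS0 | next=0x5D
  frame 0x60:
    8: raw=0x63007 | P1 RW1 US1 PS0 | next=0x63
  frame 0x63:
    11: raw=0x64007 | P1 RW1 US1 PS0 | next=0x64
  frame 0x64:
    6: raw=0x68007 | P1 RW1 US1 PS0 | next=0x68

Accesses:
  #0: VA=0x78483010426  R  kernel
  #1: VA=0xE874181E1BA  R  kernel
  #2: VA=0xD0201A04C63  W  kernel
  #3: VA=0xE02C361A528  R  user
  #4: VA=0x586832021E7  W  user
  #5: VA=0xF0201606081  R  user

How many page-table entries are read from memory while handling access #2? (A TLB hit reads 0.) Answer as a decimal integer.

Walk each access:
#0 VA=0x78483010426 (r,kernel):
  lvl0: tbl 0x25, slot 15 ⇒ 0x28007 (P1/RW1/US1/PS0)
  lvl1: tbl 0x28, slot 18 ⇒ 0x2B007 (P1/RW1/US1/PS0)
  lvl2: tbl 0x2B, slot 24 ⇒ 0x2F007 (P1/RW1/US1/PS0)
  lvl3: tbl 0x2F, slot 16 ⇒ 0x33007 (P1/RW1/US1/PS0)
  → PA=0x33426  (4 entries read)
#1 VA=0xE874181E1BA (r,kernel):
  lvl0: tbl 0x25, slot 29 ⇒ 0x35007 (P1/RW1/US1/PS0)
  lvl1: tbl 0x35, slot 29 ⇒ 0x37007 (P1/RW1/US1/PS0)
  lvl2: tbl 0x37, slot 12 ⇒ 0x3B007 (P1/RW1/US1/PS0)
  lvl3: tbl 0x3B, slot 30 ⇒ 0x4E006 (P0/RW1/US1/PS0)
  → PAGE_NOT_PRESENT  (4 entries read)
#2 VA=0xD0201A04C63 (w,kernel):
  lvl0: tbl 0x25, slot 26 ⇒ 0x3C007 (P1/RW1/US1/PS0)
  lvl1: tbl 0x3C, slot 8 ⇒ 0x3F007 (P1/RW1/US1/PS0)
  lvl2: tbl 0x3F, slot 13 ⇒ 0x42007 (P1/RW1/US1/PS0)
  lvl3: tbl 0x42, slot 4 ⇒ 0x44007 (P1/RW1/US1/PS0)
  → PA=0x44C63  (4 entries read)
#3 VA=0xE02C361A528 (r,user):
  lvl0: tbl 0x25, slot 28 ⇒ 0x47007 (P1/RW1/US1/PS0)
  lvl1: tbl 0x47, slot 11 ⇒ 0x49007 (P1/RW1/US1/PS0)
  lvl2: tbl 0x49, slot 27 ⇒ 0x4B007 (P1/RW1/US1/PS0)
  lvl3: tbl 0x4B, slot 26 ⇒ 0x4F007 (P1/RW1/US1/PS0)
  → PA=0x4F528  (4 entries read)
#4 VA=0x586832021E7 (w,user):
  lvl0: tbl 0x25, slot 11 ⇒ 0x53007 (P1/RW1/US1/PS0)
  lvl1: tbl 0x53, slot 26 ⇒ 0x56007 (P1/RW1/US1/PS0)
  lvl2: tbl 0x56, slot 25 ⇒ 0x5A007 (P1/RW1/US1/PS0)
  lvl3: tbl 0x5A, slot 2 ⇒ 0x5D007 (P1/RW1/US1/PS0)
  → PA=0x5D1E7  (4 entries read)
#5 VA=0xF0201606081 (r,user):
  lvl0: tbl 0x25, slot 30 ⇒ 0x60007 (P1/RW1/US1/PS0)
  lvl1: tbl 0x60, slot 8 ⇒ 0x63007 (P1/RW1/US1/PS0)
  lvl2: tbl 0x63, slot 11 ⇒ 0x64007 (P1/RW1/US1/PS0)
  lvl3: tbl 0x64, slot 6 ⇒ 0x68007 (P1/RW1/US1/PS0)
  → PA=0x68081  (4 entries read)

Entries read for #2: 4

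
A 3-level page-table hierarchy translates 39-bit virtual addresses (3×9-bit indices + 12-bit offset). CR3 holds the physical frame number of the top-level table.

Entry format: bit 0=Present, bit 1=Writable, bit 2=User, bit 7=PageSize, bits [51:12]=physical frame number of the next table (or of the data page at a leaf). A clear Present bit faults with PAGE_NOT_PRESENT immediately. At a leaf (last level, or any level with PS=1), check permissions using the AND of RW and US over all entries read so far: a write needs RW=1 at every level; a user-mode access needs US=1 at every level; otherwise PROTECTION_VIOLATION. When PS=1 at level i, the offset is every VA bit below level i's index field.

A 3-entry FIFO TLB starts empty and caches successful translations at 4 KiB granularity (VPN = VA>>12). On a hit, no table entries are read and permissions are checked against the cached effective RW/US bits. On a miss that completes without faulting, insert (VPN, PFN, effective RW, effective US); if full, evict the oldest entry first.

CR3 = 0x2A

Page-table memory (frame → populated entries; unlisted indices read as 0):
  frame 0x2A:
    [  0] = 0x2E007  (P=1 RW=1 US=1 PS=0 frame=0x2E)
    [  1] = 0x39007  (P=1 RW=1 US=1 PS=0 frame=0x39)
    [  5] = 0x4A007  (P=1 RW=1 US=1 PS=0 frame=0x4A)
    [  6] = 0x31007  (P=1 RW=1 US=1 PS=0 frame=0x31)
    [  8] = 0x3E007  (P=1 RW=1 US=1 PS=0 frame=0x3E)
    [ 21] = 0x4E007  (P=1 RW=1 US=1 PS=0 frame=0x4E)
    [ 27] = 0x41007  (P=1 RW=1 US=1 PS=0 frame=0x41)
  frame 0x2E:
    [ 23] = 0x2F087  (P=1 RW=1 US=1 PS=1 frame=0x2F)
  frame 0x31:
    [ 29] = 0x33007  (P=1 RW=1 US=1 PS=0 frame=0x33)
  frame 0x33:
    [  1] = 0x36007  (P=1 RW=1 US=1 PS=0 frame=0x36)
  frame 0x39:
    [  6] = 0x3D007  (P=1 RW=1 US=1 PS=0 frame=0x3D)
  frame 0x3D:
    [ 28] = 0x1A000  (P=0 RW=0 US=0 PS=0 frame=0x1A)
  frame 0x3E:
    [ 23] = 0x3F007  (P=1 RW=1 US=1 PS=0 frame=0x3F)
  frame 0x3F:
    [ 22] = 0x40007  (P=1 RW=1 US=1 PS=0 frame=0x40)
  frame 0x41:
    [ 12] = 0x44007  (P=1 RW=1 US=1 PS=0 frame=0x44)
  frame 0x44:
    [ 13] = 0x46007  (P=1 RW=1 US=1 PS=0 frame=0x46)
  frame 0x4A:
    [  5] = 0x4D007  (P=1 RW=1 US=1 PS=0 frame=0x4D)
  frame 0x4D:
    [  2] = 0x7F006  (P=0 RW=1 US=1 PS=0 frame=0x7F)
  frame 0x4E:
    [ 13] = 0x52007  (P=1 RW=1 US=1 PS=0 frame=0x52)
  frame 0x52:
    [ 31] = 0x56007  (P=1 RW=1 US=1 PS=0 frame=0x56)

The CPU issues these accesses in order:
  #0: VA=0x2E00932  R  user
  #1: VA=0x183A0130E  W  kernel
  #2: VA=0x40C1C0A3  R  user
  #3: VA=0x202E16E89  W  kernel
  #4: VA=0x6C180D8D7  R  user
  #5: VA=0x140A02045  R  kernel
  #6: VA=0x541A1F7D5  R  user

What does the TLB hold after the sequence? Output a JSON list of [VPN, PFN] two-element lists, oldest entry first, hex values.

Trace:
#0 VA=0x2E00932 (r,user):
  L0: frame=0x2A idx=0 entry=0x2E007 [P=1 RW=1 US=1 PS=0]
  L1: frame=0x2E idx=23 entry=0x2F087 [P=1 RW=1 US=1 PS=1]
  → PA=0x2F932 (huge @L1)  (2 entries read)
#1 VA=0x183A0130E (w,kernel):
  L0: frame=0x2A idx=6 entry=0x31007 [P=1 RW=1 US=1 PS=0]
  L1: frame=0x31 idx=29 entry=0x33007 [P=1 RW=1 US=1 PS=0]
  L2: frame=0x33 idx=1 entry=0x36007 [P=1 RW=1 US=1 PS=0]
  → PA=0x3630E  (3 entries read)
#2 VA=0x40C1C0A3 (r,user):
  L0: frame=0x2A idx=1 entry=0x39007 [P=1 RW=1 US=1 PS=0]
  L1: frame=0x39 idx=6 entry=0x3D007 [P=1 RW=1 US=1 PS=0]
  L2: frame=0x3D idx=28 entry=0x1A000 [P=0 RW=0 US=0 PS=0]
  ⇒ fault: PAGE_NOT_PRESENT  — 3 lookups
#3 VA=0x202E16E89 (w,kernel):
  L0: frame=0x2A idx=8 entry=0x3E007 [P=1 RW=1 US=1 PS=0]
  L1: frame=0x3E idx=23 entry=0x3F007 [P=1 RW=1 US=1 PS=0]
  L2: frame=0x3F idx=22 entry=0x40007 [P=1 RW=1 US=1 PS=0]
  → PA=0x40E89  (3 entries read)
#4 VA=0x6C180D8D7 (r,user):
  L0: frame=0x2A idx=27 entry=0x41007 [P=1 RW=1 US=1 PS=0]
  L1: frame=0x41 idx=12 entry=0x44007 [P=1 RW=1 US=1 PS=0]
  L2: frame=0x44 idx=13 entry=0x46007 [P=1 RW=1 US=1 PS=0]
  → PA=0x468D7  (3 entries read)
#5 VA=0x140A02045 (r,kernel):
  L0: frame=0x2A idx=5 entry=0x4A007 [P=1 RW=1 US=1 PS=0]
  L1: frame=0x4A idx=5 entry=0x4D007 [P=1 RW=1 US=1 PS=0]
  L2: frame=0x4D idx=2 entry=0x7F006 [P=0 RW=1 US=1 PS=0]
  ⇒ fault: PAGE_NOT_PRESENT  — 3 lookups
#6 VA=0x541A1F7D5 (r,user):
  L0: frame=0x2A idx=21 entry=0x4E007 [P=1 RW=1 US=1 PS=0]
  L1: frame=0x4E idx=13 entry=0x52007 [P=1 RW=1 US=1 PS=0]
  L2: frame=0x52 idx=31 entry=0x56007 [P=1 RW=1 US=1 PS=0]
  → PA=0x567D5  (3 entries read)

TLB: [["0x202E16", "0x40"], ["0x6C180D", "0x46"], ["0x541A1F", "0x56"]]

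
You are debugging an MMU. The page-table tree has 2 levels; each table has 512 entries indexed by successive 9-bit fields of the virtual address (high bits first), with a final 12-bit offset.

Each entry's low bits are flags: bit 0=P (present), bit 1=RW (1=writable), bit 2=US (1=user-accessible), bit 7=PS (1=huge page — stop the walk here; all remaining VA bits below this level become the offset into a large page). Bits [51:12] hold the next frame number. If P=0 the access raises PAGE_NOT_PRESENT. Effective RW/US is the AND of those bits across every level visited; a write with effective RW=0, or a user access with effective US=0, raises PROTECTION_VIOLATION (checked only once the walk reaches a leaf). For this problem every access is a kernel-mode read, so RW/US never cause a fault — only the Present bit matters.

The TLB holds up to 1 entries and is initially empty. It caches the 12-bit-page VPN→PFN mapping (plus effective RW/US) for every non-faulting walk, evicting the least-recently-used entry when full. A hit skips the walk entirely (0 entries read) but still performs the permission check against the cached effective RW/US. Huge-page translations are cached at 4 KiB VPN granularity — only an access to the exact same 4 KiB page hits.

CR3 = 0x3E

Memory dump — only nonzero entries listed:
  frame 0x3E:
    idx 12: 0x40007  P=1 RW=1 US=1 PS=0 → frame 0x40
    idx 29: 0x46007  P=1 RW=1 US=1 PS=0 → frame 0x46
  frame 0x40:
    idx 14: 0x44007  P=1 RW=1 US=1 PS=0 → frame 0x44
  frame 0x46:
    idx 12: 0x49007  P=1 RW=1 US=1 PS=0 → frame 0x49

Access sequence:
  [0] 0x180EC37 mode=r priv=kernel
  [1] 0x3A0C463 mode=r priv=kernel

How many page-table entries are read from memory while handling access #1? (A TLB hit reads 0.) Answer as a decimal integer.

Walk each access:
#0 VA=0x180EC37 (r,kernel):
  L0: frame=0x3E idx=12 entry=0x40007 [P=1 RW=1 US=1 PS=0]
  L1: frame=0x40 idx=14 entry=0x44007 [P=1 RW=1 US=1 PS=0]
  ✓ 0x44C37  — 2 lookups
#1 VA=0x3A0C463 (r,kernel):
  L0: frame=0x3E idx=29 entry=0x46007 [P=1 RW=1 US=1 PS=0]
  L1: frame=0x46 idx=12 entry=0x49007 [P=1 RW=1 US=1 PS=0]
  ✓ 0x49463  — 2 lookups

Entries read for #1: 2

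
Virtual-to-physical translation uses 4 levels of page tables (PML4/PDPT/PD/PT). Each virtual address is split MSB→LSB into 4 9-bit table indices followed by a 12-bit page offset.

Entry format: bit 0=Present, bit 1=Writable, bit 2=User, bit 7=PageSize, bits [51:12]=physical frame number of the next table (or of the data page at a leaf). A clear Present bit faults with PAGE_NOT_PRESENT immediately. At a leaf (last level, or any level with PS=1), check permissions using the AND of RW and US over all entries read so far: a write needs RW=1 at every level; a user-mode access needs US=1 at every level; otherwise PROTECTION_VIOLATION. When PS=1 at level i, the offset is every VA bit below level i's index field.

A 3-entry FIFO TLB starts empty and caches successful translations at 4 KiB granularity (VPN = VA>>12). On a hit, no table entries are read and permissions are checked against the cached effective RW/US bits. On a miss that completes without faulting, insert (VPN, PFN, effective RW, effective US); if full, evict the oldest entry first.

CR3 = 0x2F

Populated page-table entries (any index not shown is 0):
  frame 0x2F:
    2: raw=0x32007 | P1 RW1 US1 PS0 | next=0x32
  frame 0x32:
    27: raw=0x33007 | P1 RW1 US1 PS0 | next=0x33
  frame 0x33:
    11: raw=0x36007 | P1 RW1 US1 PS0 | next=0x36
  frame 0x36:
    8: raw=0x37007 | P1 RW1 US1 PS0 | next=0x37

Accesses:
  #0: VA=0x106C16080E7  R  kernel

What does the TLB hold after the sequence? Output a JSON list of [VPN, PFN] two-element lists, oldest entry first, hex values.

Per-access translation:
#0 VA=0x106C16080E7 (r,kernel):
  [0] read 0x2F idx=2: raw=0x32007 flags P=1 W=1 U=1 S=0
  [1] read 0x32 idx=27: raw=0x33007 flags P=1 W=1 U=1 S=0
  [2] read 0x33 idx=11: raw=0x36007 flags P=1 W=1 U=1 S=0
  [3] read 0x36 idx=8: raw=0x37007 flags P=1 W=1 U=1 S=0
  ⇒ phys 0x370E7  [4 reads]

TLB: [["0x106C1608", "0x37"]]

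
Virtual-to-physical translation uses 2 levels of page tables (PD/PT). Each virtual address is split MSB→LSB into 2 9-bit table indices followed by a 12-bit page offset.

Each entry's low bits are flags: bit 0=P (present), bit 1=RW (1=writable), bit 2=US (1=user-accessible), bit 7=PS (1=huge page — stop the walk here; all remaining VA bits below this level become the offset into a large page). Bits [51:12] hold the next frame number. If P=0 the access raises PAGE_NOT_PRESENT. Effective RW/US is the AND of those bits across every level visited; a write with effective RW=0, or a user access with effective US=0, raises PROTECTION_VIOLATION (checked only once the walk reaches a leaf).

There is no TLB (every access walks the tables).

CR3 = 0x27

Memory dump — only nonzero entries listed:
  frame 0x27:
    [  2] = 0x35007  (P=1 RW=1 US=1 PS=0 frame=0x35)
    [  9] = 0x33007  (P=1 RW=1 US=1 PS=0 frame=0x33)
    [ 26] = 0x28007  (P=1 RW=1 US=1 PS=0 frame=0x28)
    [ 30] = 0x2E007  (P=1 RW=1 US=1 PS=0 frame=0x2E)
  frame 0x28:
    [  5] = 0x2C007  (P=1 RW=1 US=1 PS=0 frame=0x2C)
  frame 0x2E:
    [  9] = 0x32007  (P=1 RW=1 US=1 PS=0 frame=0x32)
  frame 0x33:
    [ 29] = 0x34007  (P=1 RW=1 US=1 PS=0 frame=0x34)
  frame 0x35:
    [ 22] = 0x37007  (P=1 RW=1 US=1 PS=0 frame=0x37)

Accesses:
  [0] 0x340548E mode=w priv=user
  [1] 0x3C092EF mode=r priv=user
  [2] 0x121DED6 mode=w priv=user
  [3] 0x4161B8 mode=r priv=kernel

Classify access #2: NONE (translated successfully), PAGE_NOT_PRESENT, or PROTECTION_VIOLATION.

Walk each access:
#0 VA=0x340548E (w,user):
  L0: frame=0x27 idx=26 entry=0x28007 [P=1 RW=1 US=1 PS=0]
  L1: frame=0x28 idx=5 entry=0x2C007 [P=1 RW=1 US=1 PS=0]
  ✓ 0x2C48E  — 2 lookups
#1 VA=0x3C092EF (r,user):
  L0: frame=0x27 idx=30 entry=0x2E007 [P=1 RW=1 US=1 PS=0]
  L1: frame=0x2E idx=9 entry=0x32007 [P=1 RW=1 US=1 PS=0]
  ✓ 0x322EF  — 2 lookups
#2 VA=0x121DED6 (w,user):
  L0: frame=0x27 idx=9 entry=0x33007 [P=1 RW=1 US=1 PS=0]
  L1: frame=0x33 idx=29 entry=0x34007 [P=1 RW=1 US=1 PS=0]
  ✓ 0x34ED6  — 2 lookups
#3 VA=0x4161B8 (r,kernel):
  L0: frame=0x27 idx=2 entry=0x35007 [P=1 RW=1 US=1 PS=0]
  L1: frame=0x35 idx=22 entry=0x37007 [P=1 RW=1 US=1 PS=0]
  ✓ 0x371B8  — 2 lookups

Access #2 fault: NONE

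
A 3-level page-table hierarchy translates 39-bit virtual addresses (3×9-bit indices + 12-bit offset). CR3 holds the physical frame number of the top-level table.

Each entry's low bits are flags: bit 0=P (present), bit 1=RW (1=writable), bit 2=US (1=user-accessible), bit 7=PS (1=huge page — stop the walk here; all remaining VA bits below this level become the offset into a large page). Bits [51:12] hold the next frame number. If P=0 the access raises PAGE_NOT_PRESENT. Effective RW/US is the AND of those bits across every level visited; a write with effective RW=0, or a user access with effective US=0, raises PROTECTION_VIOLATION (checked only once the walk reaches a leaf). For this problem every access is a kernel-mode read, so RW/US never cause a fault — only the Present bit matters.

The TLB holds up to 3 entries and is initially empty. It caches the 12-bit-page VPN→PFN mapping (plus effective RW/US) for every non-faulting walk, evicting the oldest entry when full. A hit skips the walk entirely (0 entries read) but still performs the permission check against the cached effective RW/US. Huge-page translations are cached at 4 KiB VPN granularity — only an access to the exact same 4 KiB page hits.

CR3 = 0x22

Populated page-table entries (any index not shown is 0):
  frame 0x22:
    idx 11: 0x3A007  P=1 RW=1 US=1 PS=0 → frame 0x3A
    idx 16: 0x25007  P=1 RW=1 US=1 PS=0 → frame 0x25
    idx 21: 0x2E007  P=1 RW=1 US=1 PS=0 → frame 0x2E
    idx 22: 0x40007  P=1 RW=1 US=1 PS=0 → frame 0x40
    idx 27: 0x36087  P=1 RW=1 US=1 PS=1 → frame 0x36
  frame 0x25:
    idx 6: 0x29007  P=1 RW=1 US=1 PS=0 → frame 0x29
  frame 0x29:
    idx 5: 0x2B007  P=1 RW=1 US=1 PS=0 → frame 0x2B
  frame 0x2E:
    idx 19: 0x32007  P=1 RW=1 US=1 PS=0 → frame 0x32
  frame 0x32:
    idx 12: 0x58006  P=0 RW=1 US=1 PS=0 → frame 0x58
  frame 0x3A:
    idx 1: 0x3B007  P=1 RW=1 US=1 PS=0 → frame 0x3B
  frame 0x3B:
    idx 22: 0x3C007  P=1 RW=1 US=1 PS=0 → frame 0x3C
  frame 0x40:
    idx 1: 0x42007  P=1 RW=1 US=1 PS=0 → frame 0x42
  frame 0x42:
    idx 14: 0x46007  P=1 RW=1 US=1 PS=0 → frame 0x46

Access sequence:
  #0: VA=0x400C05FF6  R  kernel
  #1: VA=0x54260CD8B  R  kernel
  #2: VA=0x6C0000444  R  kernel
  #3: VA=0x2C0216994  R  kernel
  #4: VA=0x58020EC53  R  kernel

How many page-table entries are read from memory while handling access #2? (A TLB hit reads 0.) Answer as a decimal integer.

Per-access translation:
#0 VA=0x400C05FF6 (r,kernel):
  L0: frame=0x22 idx=16 entry=0x25007 [P=1 RW=1 US=1 PS=0]
  L1: frame=0x25 idx=6 entry=0x29007 [P=1 RW=1 US=1 PS=0]
  L2: frame=0x29 idx=5 entry=0x2B007 [P=1 RW=1 US=1 PS=0]
  ✓ 0x2BFF6  — 3 lookups
#1 VA=0x54260CD8B (r,kernel):
  L0: frame=0x22 idx=21 entry=0x2E007 [P=1 RW=1 US=1 PS=0]
  L1: frame=0x2E idx=19 entry=0x32007 [P=1 RW=1 US=1 PS=0]
  L2: frame=0x32 idx=12 entry=0x58006 [P=0 RW=1 US=1 PS=0]
  ⇒ fault: PAGE_NOT_PRESENT  — 3 lookups
#2 VA=0x6C0000444 (r,kernel):
  L0: frame=0x22 idx=27 entry=0x36087 [P=1 RW=1 US=1 PS=1]
  ✓ 0x36444 (huge @L0)  — 1 lookups
#3 VA=0x2C0216994 (r,kernel):
  L0: frame=0x22 idx=11 entry=0x3A007 [P=1 RW=1 US=1 PS=0]
  L1: frame=0x3A idx=1 entry=0x3B007 [P=1 RW=1 US=1 PS=0]
  L2: frame=0x3B idx=22 entry=0x3C007 [P=1 RW=1 US=1 PS=0]
  ✓ 0x3C994  — 3 lookups
#4 VA=0x58020EC53 (r,kernel):
  L0: frame=0x22 idx=22 entry=0x40007 [P=1 RW=1 US=1 PS=0]
  L1: frame=0x40 idx=1 entry=0x42007 [P=1 RW=1 US=1 PS=0]
  L2: frame=0x42 idx=14 entry=0x46007 [P=1 RW=1 US=1 PS=0]
  ✓ 0x46C53  — 3 lookups

Entries read for #2: 1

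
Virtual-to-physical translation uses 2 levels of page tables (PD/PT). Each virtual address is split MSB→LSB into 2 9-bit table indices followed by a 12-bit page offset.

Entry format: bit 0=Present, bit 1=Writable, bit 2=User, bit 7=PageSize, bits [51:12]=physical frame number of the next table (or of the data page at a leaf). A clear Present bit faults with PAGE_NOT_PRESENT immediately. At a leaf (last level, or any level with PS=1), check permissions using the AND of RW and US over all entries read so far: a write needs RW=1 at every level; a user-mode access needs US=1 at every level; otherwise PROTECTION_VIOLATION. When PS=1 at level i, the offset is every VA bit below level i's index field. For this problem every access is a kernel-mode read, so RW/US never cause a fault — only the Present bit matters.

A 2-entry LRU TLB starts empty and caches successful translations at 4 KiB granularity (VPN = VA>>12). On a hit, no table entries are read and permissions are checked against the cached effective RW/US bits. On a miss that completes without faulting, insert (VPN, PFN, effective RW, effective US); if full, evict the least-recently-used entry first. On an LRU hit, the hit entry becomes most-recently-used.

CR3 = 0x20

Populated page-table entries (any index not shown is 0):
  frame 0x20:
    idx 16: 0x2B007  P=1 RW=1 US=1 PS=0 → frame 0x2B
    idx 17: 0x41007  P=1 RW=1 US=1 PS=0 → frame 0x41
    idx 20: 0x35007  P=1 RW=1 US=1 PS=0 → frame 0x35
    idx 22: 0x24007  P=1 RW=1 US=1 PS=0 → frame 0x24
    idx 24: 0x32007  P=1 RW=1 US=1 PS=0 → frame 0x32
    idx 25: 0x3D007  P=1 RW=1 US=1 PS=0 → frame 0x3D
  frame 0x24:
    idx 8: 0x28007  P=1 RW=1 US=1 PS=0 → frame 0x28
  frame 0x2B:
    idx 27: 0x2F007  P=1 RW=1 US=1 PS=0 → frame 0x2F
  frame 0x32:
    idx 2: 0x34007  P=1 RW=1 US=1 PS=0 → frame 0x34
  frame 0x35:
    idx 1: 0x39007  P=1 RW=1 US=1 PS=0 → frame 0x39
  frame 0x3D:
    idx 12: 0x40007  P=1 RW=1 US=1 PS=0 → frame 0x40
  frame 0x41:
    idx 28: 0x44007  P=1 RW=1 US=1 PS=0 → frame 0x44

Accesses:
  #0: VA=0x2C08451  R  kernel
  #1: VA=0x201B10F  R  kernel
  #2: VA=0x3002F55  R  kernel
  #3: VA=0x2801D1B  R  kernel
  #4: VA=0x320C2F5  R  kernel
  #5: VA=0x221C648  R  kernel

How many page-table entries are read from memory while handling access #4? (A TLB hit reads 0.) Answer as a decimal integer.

Walk each access:
#0 VA=0x2C08451 (r,kernel):
  L0 @0x20[22] → 0x24007  P=1,RW=1,US=1,PS=0
  L1 @0x24[8] → 0x28007  P=1,RW=1,US=1,PS=0
  ✓ 0x28451  — 2 lookups
#1 VA=0x201B10F (r,kernel):
  L0 @0x20[16] → 0x2B007  P=1,RW=1,US=1,PS=0
  L1 @0x2B[27] → 0x2F007  P=1,RW=1,US=1,PS=0
  ✓ 0x2F10F  — 2 lookups
#2 VA=0x3002F55 (r,kernel):
  L0 @0x20[24] → 0x32007  P=1,RW=1,US=1,PS=0
  L1 @0x32[2] → 0x34007  P=1,RW=1,US=1,PS=0
  ✓ 0x34F55  — 2 lookups
#3 VA=0x2801D1B (r,kernel):
  L0 @0x20[20] → 0x35007  P=1,RW=1,US=1,PS=0
  L1 @0x35[1] → 0x39007  P=1,RW=1,US=1,PS=0
  ✓ 0x39D1B  — 2 lookups
#4 VA=0x320C2F5 (r,kernel):
  L0 @0x20[25] → 0x3D007  P=1,RW=1,US=1,PS=0
  L1 @0x3D[12] → 0x40007  P=1,RW=1,US=1,PS=0
  ✓ 0x402F5  — 2 lookups
#5 VA=0x221C648 (r,kernel):
  L0 @0x20[17] → 0x41007  P=1,RW=1,US=1,PS=0
  L1 @0x41[28] → 0x44007  P=1,RW=1,US=1,PS=0
  ✓ 0x44648  — 2 lookups

Entries read for #4: 2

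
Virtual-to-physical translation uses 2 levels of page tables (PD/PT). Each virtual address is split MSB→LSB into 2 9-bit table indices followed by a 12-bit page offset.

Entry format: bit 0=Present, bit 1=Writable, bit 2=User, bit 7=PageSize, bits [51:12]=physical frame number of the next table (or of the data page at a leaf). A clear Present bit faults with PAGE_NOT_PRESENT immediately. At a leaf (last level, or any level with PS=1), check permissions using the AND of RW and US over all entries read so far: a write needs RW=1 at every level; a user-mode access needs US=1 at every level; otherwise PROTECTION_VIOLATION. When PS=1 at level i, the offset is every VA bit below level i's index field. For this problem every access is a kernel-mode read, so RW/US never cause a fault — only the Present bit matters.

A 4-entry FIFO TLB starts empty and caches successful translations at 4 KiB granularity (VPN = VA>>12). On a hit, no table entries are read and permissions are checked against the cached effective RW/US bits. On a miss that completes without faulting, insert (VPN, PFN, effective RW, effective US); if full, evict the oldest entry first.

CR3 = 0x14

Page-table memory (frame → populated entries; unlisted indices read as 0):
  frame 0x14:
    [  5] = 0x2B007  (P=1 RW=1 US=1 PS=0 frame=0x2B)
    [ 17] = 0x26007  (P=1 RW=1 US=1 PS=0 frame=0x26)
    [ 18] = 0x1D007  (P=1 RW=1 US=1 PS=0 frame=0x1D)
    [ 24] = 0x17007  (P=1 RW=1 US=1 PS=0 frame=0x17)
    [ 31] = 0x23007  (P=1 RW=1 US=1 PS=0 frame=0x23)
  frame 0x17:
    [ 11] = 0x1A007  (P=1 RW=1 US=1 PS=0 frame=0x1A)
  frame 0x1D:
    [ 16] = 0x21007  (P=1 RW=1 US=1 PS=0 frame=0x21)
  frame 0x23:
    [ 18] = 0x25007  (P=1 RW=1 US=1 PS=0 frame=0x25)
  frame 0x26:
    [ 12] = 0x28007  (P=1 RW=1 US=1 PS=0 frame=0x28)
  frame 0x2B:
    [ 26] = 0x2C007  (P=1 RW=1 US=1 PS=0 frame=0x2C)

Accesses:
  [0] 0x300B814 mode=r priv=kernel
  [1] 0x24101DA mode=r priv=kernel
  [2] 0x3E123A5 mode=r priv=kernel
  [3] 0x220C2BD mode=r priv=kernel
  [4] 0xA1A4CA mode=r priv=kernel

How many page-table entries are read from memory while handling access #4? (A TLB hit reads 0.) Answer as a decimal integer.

Per-access translation:
#0 VA=0x300B814 (r,kernel):
  L0 @0x14[24] → 0x17007  P=1,RW=1,US=1,PS=0
  L1 @0x17[11] → 0x1A007  P=1,RW=1,US=1,PS=0
  → PA=0x1A814  (2 entries read)
#1 VA=0x24101DA (r,kernel):
  L0 @0x14[18] → 0x1D007  P=1,RW=1,US=1,PS=0
  L1 @0x1D[16] → 0x21007  P=1,RW=1,US=1,PS=0
  → PA=0x211DA  (2 entries read)
#2 VA=0x3E123A5 (r,kernel):
  L0 @0x14[31] → 0x23007  P=1,RW=1,US=1,PS=0
  L1 @0x23[18] → 0x25007  P=1,RW=1,US=1,PS=0
  → PA=0x253A5  (2 entries read)
#3 VA=0x220C2BD (r,kernel):
  L0 @0x14[17] → 0x26007  P=1,RW=1,US=1,PS=0
  L1 @0x26[12] → 0x28007  P=1,RW=1,US=1,PS=0
  → PA=0x282BD  (2 entries read)
#4 VA=0xA1A4CA (r,kernel):
  L0 @0x14[5] → 0x2B007  P=1,RW=1,US=1,PS=0
  L1 @0x2B[26] → 0x2C007  P=1,RW=1,US=1,PS=0
  → PA=0x2C4CA  (2 entries read)

Entries read for #4: 2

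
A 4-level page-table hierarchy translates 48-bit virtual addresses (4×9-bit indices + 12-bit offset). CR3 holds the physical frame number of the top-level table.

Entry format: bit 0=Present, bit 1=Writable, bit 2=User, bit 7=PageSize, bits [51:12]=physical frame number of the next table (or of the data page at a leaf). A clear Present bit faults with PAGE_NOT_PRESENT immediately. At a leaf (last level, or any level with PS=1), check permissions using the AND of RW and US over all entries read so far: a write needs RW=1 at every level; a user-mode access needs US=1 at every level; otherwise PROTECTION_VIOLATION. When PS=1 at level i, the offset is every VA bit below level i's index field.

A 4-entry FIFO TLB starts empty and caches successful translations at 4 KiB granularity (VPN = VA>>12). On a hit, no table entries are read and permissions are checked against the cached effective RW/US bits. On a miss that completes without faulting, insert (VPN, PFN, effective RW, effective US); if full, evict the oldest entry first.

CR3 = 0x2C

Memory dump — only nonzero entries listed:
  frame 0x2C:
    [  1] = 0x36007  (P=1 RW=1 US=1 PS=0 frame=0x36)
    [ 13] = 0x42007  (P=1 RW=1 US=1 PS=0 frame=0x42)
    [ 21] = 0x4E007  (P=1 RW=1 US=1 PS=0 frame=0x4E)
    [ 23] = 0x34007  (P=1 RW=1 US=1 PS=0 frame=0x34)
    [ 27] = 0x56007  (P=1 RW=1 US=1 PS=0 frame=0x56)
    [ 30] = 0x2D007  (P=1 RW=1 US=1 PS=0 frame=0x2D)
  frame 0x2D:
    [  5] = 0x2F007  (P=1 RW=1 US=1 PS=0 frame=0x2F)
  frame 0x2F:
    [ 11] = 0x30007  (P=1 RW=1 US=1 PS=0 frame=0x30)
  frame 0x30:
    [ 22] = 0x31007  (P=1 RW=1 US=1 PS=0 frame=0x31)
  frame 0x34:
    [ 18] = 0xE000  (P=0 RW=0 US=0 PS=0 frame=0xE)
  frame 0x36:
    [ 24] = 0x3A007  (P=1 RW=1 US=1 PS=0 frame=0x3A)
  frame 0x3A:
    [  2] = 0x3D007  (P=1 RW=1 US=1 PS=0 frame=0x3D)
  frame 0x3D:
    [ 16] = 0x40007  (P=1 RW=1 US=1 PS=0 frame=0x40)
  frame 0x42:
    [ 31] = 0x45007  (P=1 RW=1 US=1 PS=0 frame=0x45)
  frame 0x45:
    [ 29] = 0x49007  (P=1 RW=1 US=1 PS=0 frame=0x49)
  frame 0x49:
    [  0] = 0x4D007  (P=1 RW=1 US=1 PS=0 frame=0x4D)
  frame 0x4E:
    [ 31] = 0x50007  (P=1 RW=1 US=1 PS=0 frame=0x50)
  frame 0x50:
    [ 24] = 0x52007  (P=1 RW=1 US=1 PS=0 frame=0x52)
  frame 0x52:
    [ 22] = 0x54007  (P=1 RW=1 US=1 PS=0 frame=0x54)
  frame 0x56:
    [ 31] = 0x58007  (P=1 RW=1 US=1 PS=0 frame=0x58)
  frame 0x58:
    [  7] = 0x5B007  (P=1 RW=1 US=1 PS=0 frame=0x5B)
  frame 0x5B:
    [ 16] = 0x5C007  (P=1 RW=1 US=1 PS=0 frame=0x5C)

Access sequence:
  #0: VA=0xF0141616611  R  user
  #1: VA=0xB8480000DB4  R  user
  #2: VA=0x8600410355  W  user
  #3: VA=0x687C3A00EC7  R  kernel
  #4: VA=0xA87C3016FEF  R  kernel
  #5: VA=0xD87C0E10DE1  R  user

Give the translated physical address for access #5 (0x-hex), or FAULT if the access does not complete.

Trace:
#0 VA=0xF0141616611 (r,user):
  L0 @0x2C[30] → 0x2D007  P=1,RW=1,US=1,PS=0
  L1 @0x2D[5] → 0x2F007  P=1,RW=1,US=1,PS=0
  L2 @0x2F[11] → 0x30007  P=1,RW=1,US=1,PS=0
  L3 @0x30[22] → 0x31007  P=1,RW=1,US=1,PS=0
  ✓ 0x31611  — 4 lookups
#1 VA=0xB8480000DB4 (r,user):
  L0 @0x2C[23] → 0x34007  P=1,RW=1,US=1,PS=0
  L1 @0x34[18] → 0xE000  P=0,RW=0,US=0,PS=0
  ✗ PAGE_NOT_PRESENT  [2 reads]
#2 VA=0x8600410355 (w,user):
  L0 @0x2C[1] → 0x36007  P=1,RW=1,US=1,PS=0
  L1 @0x36[24] → 0x3A007  P=1,RW=1,US=1,PS=0
  L2 @0x3A[2] → 0x3D007  P=1,RW=1,US=1,PS=0
  L3 @0x3D[16] → 0x40007  P=1,RW=1,US=1,PS=0
  ✓ 0x40355  — 4 lookups
#3 VA=0x687C3A00EC7 (r,kernel):
  L0 @0x2C[13] → 0x42007  P=1,RW=1,US=1,PS=0
  L1 @0x42[31] → 0x45007  P=1,RW=1,US=1,PS=0
  L2 @0x45[29] → 0x49007  P=1,RW=1,US=1,PS=0
  L3 @0x49[0] → 0x4D007  P=1,RW=1,US=1,PS=0
  ✓ 0x4DEC7  — 4 lookups
#4 VA=0xA87C3016FEF (r,kernel):
  L0 @0x2C[21] → 0x4E007  P=1,RW=1,US=1,PS=0
  L1 @0x4E[31] → 0x50007  P=1,RW=1,US=1,PS=0
  L2 @0x50[24] → 0x52007  P=1,RW=1,US=1,PS=0
  L3 @0x52[22] → 0x54007  P=1,RW=1,US=1,PS=0
  ✓ 0x54FEF  — 4 lookups
#5 VA=0xD87C0E10DE1 (r,user):
  L0 @0x2C[27] → 0x56007  P=1,RW=1,US=1,PS=0
  L1 @0x56[31] → 0x58007  P=1,RW=1,US=1,PS=0
  L2 @0x58[7] → 0x5B007  P=1,RW=1,US=1,PS=0
  L3 @0x5B[16] → 0x5C007  P=1,RW=1,US=1,PS=0
  ✓ 0x5CDE1  — 4 lookups

Access #5 PA: 0x5CDE1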